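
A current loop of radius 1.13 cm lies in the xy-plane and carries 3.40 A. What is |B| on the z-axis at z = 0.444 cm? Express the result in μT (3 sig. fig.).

B ≈ 152 μT

On the axis of a circular loop, B = μ₀IR² / [2(R²+z²)^(3/2)].
R² + z² = (0.0113)² + (0.00444)² = 0.0001474 m², and (R²+z²)^(3/2) = 1.79×10⁻⁶ m³.
B = (4π×10⁻⁷ × 3.40 × 0.0001277) / (2 × 1.79×10⁻⁶) = 1.52×10⁻⁴ T.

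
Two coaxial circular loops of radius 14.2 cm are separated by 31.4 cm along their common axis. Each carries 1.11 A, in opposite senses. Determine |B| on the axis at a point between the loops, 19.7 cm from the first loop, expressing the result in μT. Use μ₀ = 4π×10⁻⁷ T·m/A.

B ≈ 1.28 μT

Each loop contributes B = μ₀IR²/[2(R²+z²)^(3/2)] on the axis, with z measured from that loop.
Loop 1 (z = 0.197 m): B₁ = 9.82×10⁻⁷ T. Loop 2 (z = 0.117 m): B₂ = 2.26×10⁻⁶ T.
The fields oppose: B = |B₁ − B₂| = 1.28×10⁻⁶ T.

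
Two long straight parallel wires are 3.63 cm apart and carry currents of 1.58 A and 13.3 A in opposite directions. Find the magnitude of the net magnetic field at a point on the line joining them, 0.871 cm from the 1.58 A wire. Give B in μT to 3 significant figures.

Each long wire gives B = μ₀I/(2πd). Distances are d₁ = 0.00871 m and d₂ = 0.02759 m.
B₁ = 3.63×10⁻⁵ T, B₂ = 9.64×10⁻⁵ T.
Between antiparallel currents both contributions point the same way, so they add. B = B₁ + B₂ = 3.63×10⁻⁵ + 9.64×10⁻⁵ = 1.33×10⁻⁴ T.

B ≈ 133 μT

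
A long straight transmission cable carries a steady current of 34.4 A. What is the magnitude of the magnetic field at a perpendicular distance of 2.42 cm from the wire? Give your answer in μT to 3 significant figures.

B ≈ 284 μT

For an infinitely long straight wire, B = μ₀I/(2πd).
B = (4π×10⁻⁷ × 34.4) / (2π × 0.0242) = 2.84×10⁻⁴ T.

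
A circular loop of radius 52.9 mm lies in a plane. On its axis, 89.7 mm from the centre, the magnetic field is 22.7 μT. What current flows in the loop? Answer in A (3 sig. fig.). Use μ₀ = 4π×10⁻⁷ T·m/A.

On the axis of a loop, B = μ₀IR²/[2(R²+z²)^(3/2)], so I = 2B(R²+z²)^(3/2)/(μ₀R²).
R² + z² = 0.002798 + 0.008046 = 0.01084 m²; raised to 3/2 gives 1.13×10⁻³ m³.
I = 2 × 2.27×10⁻⁵ × 1.13×10⁻³ / (1.26×10⁻⁶ × 0.002798) = 14.6 A.

I ≈ 14.6 A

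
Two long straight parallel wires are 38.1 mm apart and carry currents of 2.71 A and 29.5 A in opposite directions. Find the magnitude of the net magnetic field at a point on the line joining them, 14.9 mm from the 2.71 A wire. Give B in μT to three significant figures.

B ≈ 291 μT

Each long wire gives B = μ₀I/(2πd). Distances are d₁ = 0.0149 m and d₂ = 0.0232 m.
B₁ = 3.64×10⁻⁵ T, B₂ = 2.54×10⁻⁴ T.
Between antiparallel currents both contributions point the same way, so they add. B = B₁ + B₂ = 3.64×10⁻⁵ + 2.54×10⁻⁴ = 2.91×10⁻⁴ T.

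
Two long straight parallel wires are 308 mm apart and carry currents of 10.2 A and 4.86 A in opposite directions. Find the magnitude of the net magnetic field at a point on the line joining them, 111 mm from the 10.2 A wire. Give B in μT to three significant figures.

Each long wire gives B = μ₀I/(2πd). Distances are d₁ = 0.111 m and d₂ = 0.197 m.
B₁ = 1.84×10⁻⁵ T, B₂ = 4.93×10⁻⁶ T.
Between antiparallel currents both contributions point the same way, so they add. B = B₁ + B₂ = 1.84×10⁻⁵ + 4.93×10⁻⁶ = 2.33×10⁻⁵ T.

B ≈ 23.3 μT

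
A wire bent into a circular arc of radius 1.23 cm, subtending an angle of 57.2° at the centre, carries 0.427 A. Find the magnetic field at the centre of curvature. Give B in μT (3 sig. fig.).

B ≈ 3.47 μT

The Biot–Savart field of a circular arc at its centre is B = μ₀Iφ/(4πR), with φ = 0.9983 rad.
B = (4π×10⁻⁷ × 0.427 × 0.9983) / (4π × 0.0123) = 3.47×10⁻⁶ T.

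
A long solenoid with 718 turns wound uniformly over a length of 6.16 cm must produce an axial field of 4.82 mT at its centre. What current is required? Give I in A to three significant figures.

Inside a long solenoid B = μ₀nI with n = 1.166×10⁴ m⁻¹, so I = B/(μ₀n).
I = 4.82×10⁻³ / (4π×10⁻⁷ × 1.166×10⁴) = 0.329 A.

I ≈ 0.329 A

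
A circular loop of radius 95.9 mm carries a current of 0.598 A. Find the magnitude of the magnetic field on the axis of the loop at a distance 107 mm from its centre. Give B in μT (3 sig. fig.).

On the axis of a circular loop, B = μ₀IR² / [2(R²+z²)^(3/2)].
R² + z² = (0.0959)² + (0.107)² = 0.02065 m², and (R²+z²)^(3/2) = 2.97×10⁻³ m³.
B = (4π×10⁻⁷ × 0.598 × 0.009197) / (2 × 2.97×10⁻³) = 1.16×10⁻⁶ T.

B ≈ 1.16 μT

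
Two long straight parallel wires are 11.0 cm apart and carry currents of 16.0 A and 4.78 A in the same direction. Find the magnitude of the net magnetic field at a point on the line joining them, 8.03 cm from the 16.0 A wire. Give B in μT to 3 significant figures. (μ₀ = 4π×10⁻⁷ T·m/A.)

Each long wire gives B = μ₀I/(2πd). Distances are d₁ = 0.0803 m and d₂ = 0.0297 m.
B₁ = 3.99×10⁻⁵ T, B₂ = 3.22×10⁻⁵ T.
Between parallel currents the two contributions point in opposite directions, so they subtract. B = |B₁ − B₂| = |3.99×10⁻⁵ − 3.22×10⁻⁵| = 7.66×10⁻⁶ T.

B ≈ 7.66 μT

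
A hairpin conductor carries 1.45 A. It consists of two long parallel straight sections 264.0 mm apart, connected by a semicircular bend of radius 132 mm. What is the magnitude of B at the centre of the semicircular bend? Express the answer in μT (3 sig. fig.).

B ≈ 5.65 μT

The semicircular arc contributes B_arc = μ₀I·π/(4πR) = μ₀I/(4R) = 3.45×10⁻⁶ T.
Each semi-infinite lead is at perpendicular distance R = 0.132 m from the centre, with the perpendicular foot at its near end, so it contributes μ₀I/(4πR); both point the same way, together 2.20×10⁻⁶ T.
Arc and leads all point the same direction: B = 3.45×10⁻⁶ + 2.20×10⁻⁶ = 5.65×10⁻⁶ T.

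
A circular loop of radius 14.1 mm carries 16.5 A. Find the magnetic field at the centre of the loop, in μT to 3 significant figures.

B ≈ 735 μT

At the centre of a circular loop the Biot–Savart law gives B = μ₀I/(2R).
B = (4π×10⁻⁷ × 16.5) / (2 × 0.0141) = 7.35×10⁻⁴ T.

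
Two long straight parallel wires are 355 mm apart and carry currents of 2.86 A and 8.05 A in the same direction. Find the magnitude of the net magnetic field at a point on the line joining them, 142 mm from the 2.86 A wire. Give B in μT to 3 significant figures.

B ≈ 3.53 μT

Each long wire gives B = μ₀I/(2πd). Distances are d₁ = 0.142 m and d₂ = 0.213 m.
B₁ = 4.03×10⁻⁶ T, B₂ = 7.56×10⁻⁶ T.
Between parallel currents the two contributions point in opposite directions, so they subtract. B = |B₁ − B₂| = |4.03×10⁻⁶ − 7.56×10⁻⁶| = 3.53×10⁻⁶ T.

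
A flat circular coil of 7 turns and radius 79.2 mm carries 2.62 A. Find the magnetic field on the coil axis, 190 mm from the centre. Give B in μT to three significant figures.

B ≈ 8.29 μT

For an N-turn flat coil, B = Nμ₀IR²/[2(R²+z²)^(3/2)] with R = 0.0792 m, z = 0.19 m.
B = 7 × 1.18×10⁻⁶ T = 8.29×10⁻⁶ T.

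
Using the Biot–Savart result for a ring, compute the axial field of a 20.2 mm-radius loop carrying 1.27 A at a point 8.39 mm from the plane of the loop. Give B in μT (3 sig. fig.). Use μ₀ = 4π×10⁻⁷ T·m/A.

On the axis of a circular loop, B = μ₀IR² / [2(R²+z²)^(3/2)].
R² + z² = (0.0202)² + (0.00839)² = 0.0004784 m², and (R²+z²)^(3/2) = 1.05×10⁻⁵ m³.
B = (4π×10⁻⁷ × 1.27 × 0.000408) / (2 × 1.05×10⁻⁵) = 3.11×10⁻⁵ T.

B ≈ 31.1 μT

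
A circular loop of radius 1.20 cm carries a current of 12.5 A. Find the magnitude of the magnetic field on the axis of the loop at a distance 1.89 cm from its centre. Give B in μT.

B ≈ 101 μT

On the axis of a circular loop, B = μ₀IR² / [2(R²+z²)^(3/2)].
R² + z² = (0.012)² + (0.0189)² = 0.0005012 m², and (R²+z²)^(3/2) = 1.12×10⁻⁵ m³.
B = (4π×10⁻⁷ × 12.5 × 0.000144) / (2 × 1.12×10⁻⁵) = 1.01×10⁻⁴ T.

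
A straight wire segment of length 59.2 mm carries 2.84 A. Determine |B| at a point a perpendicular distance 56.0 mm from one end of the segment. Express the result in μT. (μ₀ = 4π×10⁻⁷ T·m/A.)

B ≈ 3.68 μT

For a finite straight segment, B = (μ₀I/4πd)(sinθ₁ + sinθ₂), where θ₁, θ₂ are the angles from the perpendicular to each end.
The perpendicular foot is at one end, so the two end-offsets along the wire are 0 and L = 0.0592 m.
sinθ₁ = 0/√(0²+0.056²) = 0.0000; sinθ₂ = 0.0592/√(0.0592²+0.056²) = 0.7265.
B = (4π×10⁻⁷ × 2.84) / (4π × 0.056) × (0.0000 + 0.7265) = 3.68×10⁻⁶ T.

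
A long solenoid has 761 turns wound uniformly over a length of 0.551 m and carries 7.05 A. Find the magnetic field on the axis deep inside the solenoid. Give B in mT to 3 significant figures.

Inside a long solenoid, B = μ₀nI with n = 1381 turns/m.
B = 4π×10⁻⁷ × 1381 × 7.05 = 1.22×10⁻² T.

B ≈ 12.2 mT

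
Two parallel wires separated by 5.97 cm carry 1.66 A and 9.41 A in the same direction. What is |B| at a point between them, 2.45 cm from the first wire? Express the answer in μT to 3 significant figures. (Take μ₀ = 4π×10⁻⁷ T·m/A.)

Each long wire gives B = μ₀I/(2πd). Distances are d₁ = 0.0245 m and d₂ = 0.0352 m.
B₁ = 1.36×10⁻⁵ T, B₂ = 5.35×10⁻⁵ T.
Between parallel currents the two contributions point in opposite directions, so they subtract. B = |B₁ − B₂| = |1.36×10⁻⁵ − 5.35×10⁻⁵| = 3.99×10⁻⁵ T.

B ≈ 39.9 μT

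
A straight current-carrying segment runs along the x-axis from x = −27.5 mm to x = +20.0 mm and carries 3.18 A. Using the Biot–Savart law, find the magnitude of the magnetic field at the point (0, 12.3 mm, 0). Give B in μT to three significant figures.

For a finite straight segment, B = (μ₀I/4πd)(sinθ₁ + sinθ₂), where θ₁, θ₂ are the angles from the perpendicular to each end.
The perpendicular distance is d = 0.0123 m; the end-offsets along the wire are a = 0.0275 m and b = 0.02 m.
sinθ₁ = 0.0275/√(0.0275²+0.0123²) = 0.9129; sinθ₂ = 0.02/√(0.02²+0.0123²) = 0.8518.
B = (4π×10⁻⁷ × 3.18) / (4π × 0.0123) × (0.9129 + 0.8518) = 4.56×10⁻⁵ T.

B ≈ 45.6 μT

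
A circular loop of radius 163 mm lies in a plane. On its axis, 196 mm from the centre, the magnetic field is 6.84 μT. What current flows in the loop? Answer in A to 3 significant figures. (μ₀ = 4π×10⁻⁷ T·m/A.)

On the axis of a loop, B = μ₀IR²/[2(R²+z²)^(3/2)], so I = 2B(R²+z²)^(3/2)/(μ₀R²).
R² + z² = 0.02657 + 0.03842 = 0.06499 m²; raised to 3/2 gives 1.66×10⁻² m³.
I = 2 × 6.84×10⁻⁶ × 1.66×10⁻² / (1.26×10⁻⁶ × 0.02657) = 6.79 A.

I ≈ 6.79 A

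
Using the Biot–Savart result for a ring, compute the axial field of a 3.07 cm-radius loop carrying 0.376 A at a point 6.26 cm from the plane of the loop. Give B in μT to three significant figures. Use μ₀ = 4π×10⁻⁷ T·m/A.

On the axis of a circular loop, B = μ₀IR² / [2(R²+z²)^(3/2)].
R² + z² = (0.0307)² + (0.0626)² = 0.004861 m², and (R²+z²)^(3/2) = 3.39×10⁻⁴ m³.
B = (4π×10⁻⁷ × 0.376 × 0.0009425) / (2 × 3.39×10⁻⁴) = 6.57×10⁻⁷ T.

B ≈ 0.657 μT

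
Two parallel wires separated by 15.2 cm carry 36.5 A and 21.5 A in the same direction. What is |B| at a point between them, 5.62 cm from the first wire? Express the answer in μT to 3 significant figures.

B ≈ 85.0 μT

Each long wire gives B = μ₀I/(2πd). Distances are d₁ = 0.0562 m and d₂ = 0.0958 m.
B₁ = 1.30×10⁻⁴ T, B₂ = 4.49×10⁻⁵ T.
Between parallel currents the two contributions point in opposite directions, so they subtract. B = |B₁ − B₂| = |1.30×10⁻⁴ − 4.49×10⁻⁵| = 8.50×10⁻⁵ T.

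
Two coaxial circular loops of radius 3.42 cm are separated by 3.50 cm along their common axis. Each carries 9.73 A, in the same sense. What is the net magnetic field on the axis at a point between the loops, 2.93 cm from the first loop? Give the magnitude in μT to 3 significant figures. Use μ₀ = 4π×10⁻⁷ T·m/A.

B ≈ 250 μT

Each loop contributes B = μ₀IR²/[2(R²+z²)^(3/2)] on the axis, with z measured from that loop.
Loop 1 (z = 0.0293 m): B₁ = 7.83×10⁻⁵ T. Loop 2 (z = 0.0057 m): B₂ = 1.72×10⁻⁴ T.
The fields add: B = B₁ + B₂ = 2.50×10⁻⁴ T.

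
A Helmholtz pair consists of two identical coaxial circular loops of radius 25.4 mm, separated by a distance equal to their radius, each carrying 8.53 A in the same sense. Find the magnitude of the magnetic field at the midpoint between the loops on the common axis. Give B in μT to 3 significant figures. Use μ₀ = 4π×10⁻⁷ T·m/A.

Each loop contributes B = μ₀IR²/[2(R²+z²)^(3/2)] on the axis, with z measured from that loop.
Loop 1 (z = 0.0127 m): B₁ = 1.51×10⁻⁴ T. Loop 2 (z = 0.0127 m): B₂ = 1.51×10⁻⁴ T.
The fields add: B = B₁ + B₂ = 3.02×10⁻⁴ T.

B ≈ 302 μT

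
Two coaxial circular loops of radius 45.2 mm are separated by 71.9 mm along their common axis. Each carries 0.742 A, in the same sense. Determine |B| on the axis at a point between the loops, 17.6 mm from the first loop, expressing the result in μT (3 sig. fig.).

B ≈ 11.0 μT

Each loop contributes B = μ₀IR²/[2(R²+z²)^(3/2)] on the axis, with z measured from that loop.
Loop 1 (z = 0.0176 m): B₁ = 8.35×10⁻⁶ T. Loop 2 (z = 0.0543 m): B₂ = 2.70×10⁻⁶ T.
The fields add: B = B₁ + B₂ = 1.10×10⁻⁵ T.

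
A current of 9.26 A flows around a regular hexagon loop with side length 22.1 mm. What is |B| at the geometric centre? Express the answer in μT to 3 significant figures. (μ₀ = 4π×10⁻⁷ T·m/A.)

Each side is a finite straight segment at perpendicular distance d = a/(2 tan(π/6)) = 0.01914 m from the centre, with end-angles ±π/6.
One side contributes B₁ = (μ₀I/4πd)·2 sin(π/6) = 4.84×10⁻⁵ T.
All 6 sides add in the same direction: B = 6 × 4.84×10⁻⁵ = 2.90×10⁻⁴ T.

B ≈ 290 μT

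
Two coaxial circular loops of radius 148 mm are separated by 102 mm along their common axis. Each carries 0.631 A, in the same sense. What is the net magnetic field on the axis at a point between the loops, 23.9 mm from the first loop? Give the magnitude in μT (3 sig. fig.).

B ≈ 4.43 μT

Each loop contributes B = μ₀IR²/[2(R²+z²)^(3/2)] on the axis, with z measured from that loop.
Loop 1 (z = 0.0239 m): B₁ = 2.58×10⁻⁶ T. Loop 2 (z = 0.0781 m): B₂ = 1.85×10⁻⁶ T.
The fields add: B = B₁ + B₂ = 4.43×10⁻⁶ T.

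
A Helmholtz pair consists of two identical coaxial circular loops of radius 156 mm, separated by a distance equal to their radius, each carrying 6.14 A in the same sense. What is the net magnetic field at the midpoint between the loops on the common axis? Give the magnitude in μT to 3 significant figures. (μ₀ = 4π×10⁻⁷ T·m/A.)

Each loop contributes B = μ₀IR²/[2(R²+z²)^(3/2)] on the axis, with z measured from that loop.
Loop 1 (z = 0.078 m): B₁ = 1.77×10⁻⁵ T. Loop 2 (z = 0.078 m): B₂ = 1.77×10⁻⁵ T.
The fields add: B = B₁ + B₂ = 3.54×10⁻⁵ T.

B ≈ 35.4 μT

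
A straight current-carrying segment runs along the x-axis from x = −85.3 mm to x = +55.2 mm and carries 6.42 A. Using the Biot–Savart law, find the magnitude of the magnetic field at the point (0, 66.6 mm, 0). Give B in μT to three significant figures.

For a finite straight segment, B = (μ₀I/4πd)(sinθ₁ + sinθ₂), where θ₁, θ₂ are the angles from the perpendicular to each end.
The perpendicular distance is d = 0.0666 m; the end-offsets along the wire are a = 0.0853 m and b = 0.0552 m.
sinθ₁ = 0.0853/√(0.0853²+0.0666²) = 0.7882; sinθ₂ = 0.0552/√(0.0552²+0.0666²) = 0.6381.
B = (4π×10⁻⁷ × 6.42) / (4π × 0.0666) × (0.7882 + 0.6381) = 1.37×10⁻⁵ T.

B ≈ 13.7 μT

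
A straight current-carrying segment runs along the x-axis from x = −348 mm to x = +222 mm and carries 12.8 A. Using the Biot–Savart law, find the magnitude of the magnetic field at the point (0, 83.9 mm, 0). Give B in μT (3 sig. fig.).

B ≈ 29.1 μT

For a finite straight segment, B = (μ₀I/4πd)(sinθ₁ + sinθ₂), where θ₁, θ₂ are the angles from the perpendicular to each end.
The perpendicular distance is d = 0.0839 m; the end-offsets along the wire are a = 0.348 m and b = 0.222 m.
sinθ₁ = 0.348/√(0.348²+0.0839²) = 0.9721; sinθ₂ = 0.222/√(0.222²+0.0839²) = 0.9354.
B = (4π×10⁻⁷ × 12.8) / (4π × 0.0839) × (0.9721 + 0.9354) = 2.91×10⁻⁵ T.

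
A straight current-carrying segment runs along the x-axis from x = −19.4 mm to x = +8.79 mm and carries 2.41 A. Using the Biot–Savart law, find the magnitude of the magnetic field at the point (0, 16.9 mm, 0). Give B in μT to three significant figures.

B ≈ 17.3 μT

For a finite straight segment, B = (μ₀I/4πd)(sinθ₁ + sinθ₂), where θ₁, θ₂ are the angles from the perpendicular to each end.
The perpendicular distance is d = 0.0169 m; the end-offsets along the wire are a = 0.0194 m and b = 0.00879 m.
sinθ₁ = 0.0194/√(0.0194²+0.0169²) = 0.7540; sinθ₂ = 0.00879/√(0.00879²+0.0169²) = 0.4614.
B = (4π×10⁻⁷ × 2.41) / (4π × 0.0169) × (0.7540 + 0.4614) = 1.73×10⁻⁵ T.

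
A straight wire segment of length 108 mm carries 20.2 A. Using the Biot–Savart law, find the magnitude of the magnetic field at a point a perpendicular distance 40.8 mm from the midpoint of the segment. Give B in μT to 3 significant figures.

For a finite straight segment, B = (μ₀I/4πd)(sinθ₁ + sinθ₂), where θ₁, θ₂ are the angles from the perpendicular to each end.
The perpendicular from the point meets the wire at its midpoint, so each end is L/2 = 0.054 m away along the wire.
sinθ₁ = 0.054/√(0.054²+0.0408²) = 0.7979; sinθ₂ = 0.054/√(0.054²+0.0408²) = 0.7979.
B = (4π×10⁻⁷ × 20.2) / (4π × 0.0408) × (0.7979 + 0.7979) = 7.90×10⁻⁵ T.

B ≈ 79.0 μT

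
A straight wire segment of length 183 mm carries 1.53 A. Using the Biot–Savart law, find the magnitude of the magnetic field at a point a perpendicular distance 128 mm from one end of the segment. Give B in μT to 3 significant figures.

For a finite straight segment, B = (μ₀I/4πd)(sinθ₁ + sinθ₂), where θ₁, θ₂ are the angles from the perpendicular to each end.
The perpendicular foot is at one end, so the two end-offsets along the wire are 0 and L = 0.183 m.
sinθ₁ = 0/√(0²+0.128²) = 0.0000; sinθ₂ = 0.183/√(0.183²+0.128²) = 0.8194.
B = (4π×10⁻⁷ × 1.53) / (4π × 0.128) × (0.0000 + 0.8194) = 9.79×10⁻⁷ T.

B ≈ 0.979 μT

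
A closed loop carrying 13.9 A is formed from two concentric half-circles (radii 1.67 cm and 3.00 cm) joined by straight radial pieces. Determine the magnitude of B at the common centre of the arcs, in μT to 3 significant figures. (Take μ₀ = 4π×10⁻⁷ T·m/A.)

The radial connectors point toward the centre, so dl × r̂ = 0 and they contribute nothing.
Each semicircle gives μ₀I/(4R): inner arc 2.61×10⁻⁴ T, outer arc 1.46×10⁻⁴ T.
The two arcs carry current in opposite angular senses, so their fields oppose: B = |2.61×10⁻⁴ − 1.46×10⁻⁴| = 1.16×10⁻⁴ T.

B ≈ 116 μT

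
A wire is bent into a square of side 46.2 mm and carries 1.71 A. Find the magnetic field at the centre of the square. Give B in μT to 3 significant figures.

Each side is a finite straight segment at perpendicular distance d = a/(2 tan(π/4)) = 0.0231 m from the centre, with end-angles ±π/4.
One side contributes B₁ = (μ₀I/4πd)·2 sin(π/4) = 1.05×10⁻⁵ T.
All 4 sides add in the same direction: B = 4 × 1.05×10⁻⁵ = 4.19×10⁻⁵ T.

B ≈ 41.9 μT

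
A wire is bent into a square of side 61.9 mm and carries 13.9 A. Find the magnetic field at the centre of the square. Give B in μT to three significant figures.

Each side is a finite straight segment at perpendicular distance d = a/(2 tan(π/4)) = 0.03095 m from the centre, with end-angles ±π/4.
One side contributes B₁ = (μ₀I/4πd)·2 sin(π/4) = 6.35×10⁻⁵ T.
All 4 sides add in the same direction: B = 4 × 6.35×10⁻⁵ = 2.54×10⁻⁴ T.

B ≈ 254 μT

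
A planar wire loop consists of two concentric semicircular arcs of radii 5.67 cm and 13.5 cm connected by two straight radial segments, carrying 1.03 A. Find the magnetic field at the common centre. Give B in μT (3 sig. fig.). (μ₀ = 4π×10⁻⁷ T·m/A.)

The radial connectors point toward the centre, so dl × r̂ = 0 and they contribute nothing.
Each semicircle gives μ₀I/(4R): inner arc 5.71×10⁻⁶ T, outer arc 2.40×10⁻⁶ T.
The two arcs carry current in opposite angular senses, so their fields oppose: B = |5.71×10⁻⁶ − 2.40×10⁻⁶| = 3.31×10⁻⁶ T.

B ≈ 3.31 μT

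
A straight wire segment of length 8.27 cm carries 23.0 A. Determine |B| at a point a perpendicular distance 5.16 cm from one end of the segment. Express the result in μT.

For a finite straight segment, B = (μ₀I/4πd)(sinθ₁ + sinθ₂), where θ₁, θ₂ are the angles from the perpendicular to each end.
The perpendicular foot is at one end, so the two end-offsets along the wire are 0 and L = 0.0827 m.
sinθ₁ = 0/√(0²+0.0516²) = 0.0000; sinθ₂ = 0.0827/√(0.0827²+0.0516²) = 0.8484.
B = (4π×10⁻⁷ × 23.0) / (4π × 0.0516) × (0.0000 + 0.8484) = 3.78×10⁻⁵ T.

B ≈ 37.8 μT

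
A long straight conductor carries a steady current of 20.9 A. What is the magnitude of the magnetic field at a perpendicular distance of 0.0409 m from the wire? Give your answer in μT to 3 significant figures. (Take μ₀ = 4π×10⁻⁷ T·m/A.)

For an infinitely long straight wire, B = μ₀I/(2πd).
B = (4π×10⁻⁷ × 20.9) / (2π × 0.0409) = 1.02×10⁻⁴ T.

B ≈ 102 μT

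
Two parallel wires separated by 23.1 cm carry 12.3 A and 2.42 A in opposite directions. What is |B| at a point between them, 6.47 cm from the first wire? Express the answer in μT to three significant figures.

Each long wire gives B = μ₀I/(2πd). Distances are d₁ = 0.0647 m and d₂ = 0.1663 m.
B₁ = 3.80×10⁻⁵ T, B₂ = 2.91×10⁻⁶ T.
Between antiparallel currents both contributions point the same way, so they add. B = B₁ + B₂ = 3.80×10⁻⁵ + 2.91×10⁻⁶ = 4.09×10⁻⁵ T.

B ≈ 40.9 μT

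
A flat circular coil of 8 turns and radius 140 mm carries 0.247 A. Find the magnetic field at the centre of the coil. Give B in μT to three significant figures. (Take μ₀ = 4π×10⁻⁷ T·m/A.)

For an N-turn flat coil, B = Nμ₀I/(2R) with R = 0.14 m.
B = 8 × 1.11×10⁻⁶ T = 8.87×10⁻⁶ T.

B ≈ 8.87 μT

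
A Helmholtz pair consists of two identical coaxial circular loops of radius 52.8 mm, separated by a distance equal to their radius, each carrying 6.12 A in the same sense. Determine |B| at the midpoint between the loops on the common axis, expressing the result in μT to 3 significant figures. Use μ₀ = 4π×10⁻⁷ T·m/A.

Each loop contributes B = μ₀IR²/[2(R²+z²)^(3/2)] on the axis, with z measured from that loop.
Loop 1 (z = 0.0264 m): B₁ = 5.21×10⁻⁵ T. Loop 2 (z = 0.0264 m): B₂ = 5.21×10⁻⁵ T.
The fields add: B = B₁ + B₂ = 1.04×10⁻⁴ T.

B ≈ 104 μT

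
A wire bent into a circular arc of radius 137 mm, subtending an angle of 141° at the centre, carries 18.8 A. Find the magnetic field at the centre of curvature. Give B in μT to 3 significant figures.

B ≈ 33.8 μT

The Biot–Savart field of a circular arc at its centre is B = μ₀Iφ/(4πR), with φ = 2.461 rad.
B = (4π×10⁻⁷ × 18.8 × 2.461) / (4π × 0.137) = 3.38×10⁻⁵ T.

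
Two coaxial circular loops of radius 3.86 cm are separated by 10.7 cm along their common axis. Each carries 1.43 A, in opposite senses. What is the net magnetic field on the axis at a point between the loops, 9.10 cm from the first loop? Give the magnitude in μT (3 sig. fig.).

Each loop contributes B = μ₀IR²/[2(R²+z²)^(3/2)] on the axis, with z measured from that loop.
Loop 1 (z = 0.091 m): B₁ = 1.39×10⁻⁶ T. Loop 2 (z = 0.016 m): B₂ = 1.84×10⁻⁵ T.
The fields oppose: B = |B₁ − B₂| = 1.70×10⁻⁵ T.

B ≈ 17.0 μT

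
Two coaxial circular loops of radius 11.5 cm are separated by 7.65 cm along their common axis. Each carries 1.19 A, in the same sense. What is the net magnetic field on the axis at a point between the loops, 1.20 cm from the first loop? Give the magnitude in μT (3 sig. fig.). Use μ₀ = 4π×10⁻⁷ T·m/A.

Each loop contributes B = μ₀IR²/[2(R²+z²)^(3/2)] on the axis, with z measured from that loop.
Loop 1 (z = 0.012 m): B₁ = 6.40×10⁻⁶ T. Loop 2 (z = 0.0645 m): B₂ = 4.31×10⁻⁶ T.
The fields add: B = B₁ + B₂ = 1.07×10⁻⁵ T.

B ≈ 10.7 μT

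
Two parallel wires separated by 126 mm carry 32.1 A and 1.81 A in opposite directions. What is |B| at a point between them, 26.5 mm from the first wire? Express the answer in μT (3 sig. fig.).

Each long wire gives B = μ₀I/(2πd). Distances are d₁ = 0.0265 m and d₂ = 0.0995 m.
B₁ = 2.42×10⁻⁴ T, B₂ = 3.64×10⁻⁶ T.
Between antiparallel currents both contributions point the same way, so they add. B = B₁ + B₂ = 2.42×10⁻⁴ + 3.64×10⁻⁶ = 2.46×10⁻⁴ T.

B ≈ 246 μT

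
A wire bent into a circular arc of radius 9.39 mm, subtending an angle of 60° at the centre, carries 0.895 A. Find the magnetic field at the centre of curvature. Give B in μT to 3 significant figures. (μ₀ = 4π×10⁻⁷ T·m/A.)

The Biot–Savart field of a circular arc at its centre is B = μ₀Iφ/(4πR), with φ = 1.047 rad.
B = (4π×10⁻⁷ × 0.895 × 1.047) / (4π × 0.00939) = 9.98×10⁻⁶ T.

B ≈ 9.98 μT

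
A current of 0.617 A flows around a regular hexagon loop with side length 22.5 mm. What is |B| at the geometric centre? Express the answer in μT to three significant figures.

B ≈ 19.0 μT

Each side is a finite straight segment at perpendicular distance d = a/(2 tan(π/6)) = 0.01949 m from the centre, with end-angles ±π/6.
One side contributes B₁ = (μ₀I/4πd)·2 sin(π/6) = 3.17×10⁻⁶ T.
All 6 sides add in the same direction: B = 6 × 3.17×10⁻⁶ = 1.90×10⁻⁵ T.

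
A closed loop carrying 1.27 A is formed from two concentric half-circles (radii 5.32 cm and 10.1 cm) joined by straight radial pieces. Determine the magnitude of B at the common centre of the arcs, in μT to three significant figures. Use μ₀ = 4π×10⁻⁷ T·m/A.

B ≈ 3.55 μT

The radial connectors point toward the centre, so dl × r̂ = 0 and they contribute nothing.
Each semicircle gives μ₀I/(4R): inner arc 7.50×10⁻⁶ T, outer arc 3.95×10⁻⁶ T.
The two arcs carry current in opposite angular senses, so their fields oppose: B = |7.50×10⁻⁶ − 3.95×10⁻⁶| = 3.55×10⁻⁶ T.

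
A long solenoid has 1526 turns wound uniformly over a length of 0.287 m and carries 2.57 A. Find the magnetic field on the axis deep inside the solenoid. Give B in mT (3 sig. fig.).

B ≈ 17.2 mT

Inside a long solenoid, B = μ₀nI with n = 5317 turns/m.
B = 4π×10⁻⁷ × 5317 × 2.57 = 1.72×10⁻² T.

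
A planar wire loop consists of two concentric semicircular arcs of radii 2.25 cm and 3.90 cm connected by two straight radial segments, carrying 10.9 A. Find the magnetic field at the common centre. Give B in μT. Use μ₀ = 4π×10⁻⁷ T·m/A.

B ≈ 64.4 μT

The radial connectors point toward the centre, so dl × r̂ = 0 and they contribute nothing.
Each semicircle gives μ₀I/(4R): inner arc 1.52×10⁻⁴ T, outer arc 8.78×10⁻⁵ T.
The two arcs carry current in opposite angular senses, so their fields oppose: B = |1.52×10⁻⁴ − 8.78×10⁻⁵| = 6.44×10⁻⁵ T.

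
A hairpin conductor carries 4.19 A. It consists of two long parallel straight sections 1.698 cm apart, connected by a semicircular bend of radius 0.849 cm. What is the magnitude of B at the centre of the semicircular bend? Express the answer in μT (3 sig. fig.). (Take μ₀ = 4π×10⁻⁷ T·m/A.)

The semicircular arc contributes B_arc = μ₀I·π/(4πR) = μ₀I/(4R) = 1.55×10⁻⁴ T.
Each semi-infinite lead is at perpendicular distance R = 0.00849 m from the centre, with the perpendicular foot at its near end, so it contributes μ₀I/(4πR); both point the same way, together 9.87×10⁻⁵ T.
Arc and leads all point the same direction: B = 1.55×10⁻⁴ + 9.87×10⁻⁵ = 2.54×10⁻⁴ T.

B ≈ 254 μT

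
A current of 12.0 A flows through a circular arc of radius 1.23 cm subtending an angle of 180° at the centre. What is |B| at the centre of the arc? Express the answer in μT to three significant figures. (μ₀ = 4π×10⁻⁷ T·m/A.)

The Biot–Savart field of a circular arc at its centre is B = μ₀Iφ/(4πR), with φ = 3.142 rad.
B = (4π×10⁻⁷ × 12.0 × 3.142) / (4π × 0.0123) = 3.06×10⁻⁴ T.

B ≈ 306 μT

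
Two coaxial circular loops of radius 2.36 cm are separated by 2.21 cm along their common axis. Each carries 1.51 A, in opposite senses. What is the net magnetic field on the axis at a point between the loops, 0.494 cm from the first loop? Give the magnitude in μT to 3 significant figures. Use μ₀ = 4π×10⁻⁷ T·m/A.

B ≈ 16.4 μT

Each loop contributes B = μ₀IR²/[2(R²+z²)^(3/2)] on the axis, with z measured from that loop.
Loop 1 (z = 0.00494 m): B₁ = 3.77×10⁻⁵ T. Loop 2 (z = 0.01716 m): B₂ = 2.13×10⁻⁵ T.
The fields oppose: B = |B₁ − B₂| = 1.64×10⁻⁵ T.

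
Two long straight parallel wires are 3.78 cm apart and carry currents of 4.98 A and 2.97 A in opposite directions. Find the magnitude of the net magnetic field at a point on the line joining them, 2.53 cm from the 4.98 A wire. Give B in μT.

B ≈ 86.9 μT

Each long wire gives B = μ₀I/(2πd). Distances are d₁ = 0.0253 m and d₂ = 0.0125 m.
B₁ = 3.94×10⁻⁵ T, B₂ = 4.75×10⁻⁵ T.
Between antiparallel currents both contributions point the same way, so they add. B = B₁ + B₂ = 3.94×10⁻⁵ + 4.75×10⁻⁵ = 8.69×10⁻⁵ T.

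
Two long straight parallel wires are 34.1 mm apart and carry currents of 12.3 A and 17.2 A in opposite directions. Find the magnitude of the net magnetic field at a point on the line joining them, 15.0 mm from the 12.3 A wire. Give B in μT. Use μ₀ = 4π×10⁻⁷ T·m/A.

Each long wire gives B = μ₀I/(2πd). Distances are d₁ = 0.015 m and d₂ = 0.0191 m.
B₁ = 1.64×10⁻⁴ T, B₂ = 1.80×10⁻⁴ T.
Between antiparallel currents both contributions point the same way, so they add. B = B₁ + B₂ = 1.64×10⁻⁴ + 1.80×10⁻⁴ = 3.44×10⁻⁴ T.

B ≈ 344 μT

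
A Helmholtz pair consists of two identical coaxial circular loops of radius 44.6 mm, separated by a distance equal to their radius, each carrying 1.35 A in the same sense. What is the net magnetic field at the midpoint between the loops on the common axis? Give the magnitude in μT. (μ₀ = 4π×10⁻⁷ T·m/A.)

B ≈ 27.2 μT

Each loop contributes B = μ₀IR²/[2(R²+z²)^(3/2)] on the axis, with z measured from that loop.
Loop 1 (z = 0.0223 m): B₁ = 1.36×10⁻⁵ T. Loop 2 (z = 0.0223 m): B₂ = 1.36×10⁻⁵ T.
The fields add: B = B₁ + B₂ = 2.72×10⁻⁵ T.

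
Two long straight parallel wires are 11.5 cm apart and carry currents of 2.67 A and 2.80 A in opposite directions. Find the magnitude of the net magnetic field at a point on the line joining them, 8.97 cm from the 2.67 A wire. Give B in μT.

B ≈ 28.1 μT

Each long wire gives B = μ₀I/(2πd). Distances are d₁ = 0.0897 m and d₂ = 0.0253 m.
B₁ = 5.95×10⁻⁶ T, B₂ = 2.21×10⁻⁵ T.
Between antiparallel currents both contributions point the same way, so they add. B = B₁ + B₂ = 5.95×10⁻⁶ + 2.21×10⁻⁵ = 2.81×10⁻⁵ T.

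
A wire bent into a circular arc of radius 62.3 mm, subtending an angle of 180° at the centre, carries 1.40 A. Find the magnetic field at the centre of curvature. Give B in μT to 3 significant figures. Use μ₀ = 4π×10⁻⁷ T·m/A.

B ≈ 7.06 μT

The Biot–Savart field of a circular arc at its centre is B = μ₀Iφ/(4πR), with φ = 3.142 rad.
B = (4π×10⁻⁷ × 1.40 × 3.142) / (4π × 0.0623) = 7.06×10⁻⁶ T.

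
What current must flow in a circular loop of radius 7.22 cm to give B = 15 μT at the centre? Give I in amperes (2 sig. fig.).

At the centre of a circular loop B = μ₀I/(2R), so I = 2RB/μ₀.
With R = 0.0722 m, I = 2 × 0.0722 × 1.50×10⁻⁵ / (4π×10⁻⁷) = 1.72 A.

I ≈ 1.7 A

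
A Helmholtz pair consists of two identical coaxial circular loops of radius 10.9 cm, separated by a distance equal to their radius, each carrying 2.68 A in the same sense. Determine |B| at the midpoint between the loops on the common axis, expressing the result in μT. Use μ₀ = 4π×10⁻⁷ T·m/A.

Each loop contributes B = μ₀IR²/[2(R²+z²)^(3/2)] on the axis, with z measured from that loop.
Loop 1 (z = 0.0545 m): B₁ = 1.11×10⁻⁵ T. Loop 2 (z = 0.0545 m): B₂ = 1.11×10⁻⁵ T.
The fields add: B = B₁ + B₂ = 2.21×10⁻⁵ T.

B ≈ 22.1 μT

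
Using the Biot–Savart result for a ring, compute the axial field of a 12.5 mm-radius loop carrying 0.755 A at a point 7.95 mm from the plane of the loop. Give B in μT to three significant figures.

On the axis of a circular loop, B = μ₀IR² / [2(R²+z²)^(3/2)].
R² + z² = (0.0125)² + (0.00795)² = 0.0002195 m², and (R²+z²)^(3/2) = 3.25×10⁻⁶ m³.
B = (4π×10⁻⁷ × 0.755 × 0.0001563) / (2 × 3.25×10⁻⁶) = 2.28×10⁻⁵ T.

B ≈ 22.8 μT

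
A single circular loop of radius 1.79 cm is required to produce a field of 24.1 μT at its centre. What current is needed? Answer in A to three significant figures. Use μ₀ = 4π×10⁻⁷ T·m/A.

At the centre of a circular loop B = μ₀I/(2R), so I = 2RB/μ₀.
With R = 0.0179 m, I = 2 × 0.0179 × 2.41×10⁻⁵ / (4π×10⁻⁷) = 0.687 A.

I ≈ 0.687 A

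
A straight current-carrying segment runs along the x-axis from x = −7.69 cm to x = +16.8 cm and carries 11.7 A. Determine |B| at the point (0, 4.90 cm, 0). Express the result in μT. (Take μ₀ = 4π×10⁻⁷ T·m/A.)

For a finite straight segment, B = (μ₀I/4πd)(sinθ₁ + sinθ₂), where θ₁, θ₂ are the angles from the perpendicular to each end.
The perpendicular distance is d = 0.049 m; the end-offsets along the wire are a = 0.0769 m and b = 0.168 m.
sinθ₁ = 0.0769/√(0.0769²+0.049²) = 0.8433; sinθ₂ = 0.168/√(0.168²+0.049²) = 0.9600.
B = (4π×10⁻⁷ × 11.7) / (4π × 0.049) × (0.8433 + 0.9600) = 4.31×10⁻⁵ T.

B ≈ 43.1 μT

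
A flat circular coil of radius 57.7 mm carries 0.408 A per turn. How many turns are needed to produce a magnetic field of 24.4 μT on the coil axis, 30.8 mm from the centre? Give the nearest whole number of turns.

For an N-turn coil, B = Nμ₀IR²/[2(R²+z²)^(3/2)]. A single turn gives B₁ = 3.05×10⁻⁶ T with R = 0.0577 m, z = 0.0308 m.
N = B/B₁ = 2.44×10⁻⁵ / 3.05×10⁻⁶ = 8.00.

N = 8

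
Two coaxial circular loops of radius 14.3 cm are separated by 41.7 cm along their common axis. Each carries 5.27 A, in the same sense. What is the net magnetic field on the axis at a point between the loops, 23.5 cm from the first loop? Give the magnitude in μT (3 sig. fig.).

B ≈ 8.71 μT

Each loop contributes B = μ₀IR²/[2(R²+z²)^(3/2)] on the axis, with z measured from that loop.
Loop 1 (z = 0.235 m): B₁ = 3.25×10⁻⁶ T. Loop 2 (z = 0.182 m): B₂ = 5.46×10⁻⁶ T.
The fields add: B = B₁ + B₂ = 8.71×10⁻⁶ T.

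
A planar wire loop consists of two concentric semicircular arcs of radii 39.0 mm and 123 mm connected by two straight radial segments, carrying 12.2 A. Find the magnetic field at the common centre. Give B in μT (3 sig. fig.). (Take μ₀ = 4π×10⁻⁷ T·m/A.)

B ≈ 67.1 μT

The radial connectors point toward the centre, so dl × r̂ = 0 and they contribute nothing.
Each semicircle gives μ₀I/(4R): inner arc 9.83×10⁻⁵ T, outer arc 3.12×10⁻⁵ T.
The two arcs carry current in opposite angular senses, so their fields oppose: B = |9.83×10⁻⁵ − 3.12×10⁻⁵| = 6.71×10⁻⁵ T.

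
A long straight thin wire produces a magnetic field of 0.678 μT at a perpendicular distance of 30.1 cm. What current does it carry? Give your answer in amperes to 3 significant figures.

For a long straight wire B = μ₀I/(2πd), so I = 2πdB/μ₀.
I = 2π × 0.301 × 6.78×10⁻⁷ / (4π×10⁻⁷) = 1.02 A.

I ≈ 1.02 A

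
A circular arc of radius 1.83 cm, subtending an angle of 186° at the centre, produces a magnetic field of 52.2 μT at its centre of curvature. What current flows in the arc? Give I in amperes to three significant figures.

For a circular arc, B = μ₀Iφ/(4πR) with φ in radians; here φ = 3.246 rad.
So I = 4πRB/(μ₀φ) = 4π × 0.0183 × 5.22×10⁻⁵ / (4π×10⁻⁷ × 3.246) = 2.94 A.

I ≈ 2.94 A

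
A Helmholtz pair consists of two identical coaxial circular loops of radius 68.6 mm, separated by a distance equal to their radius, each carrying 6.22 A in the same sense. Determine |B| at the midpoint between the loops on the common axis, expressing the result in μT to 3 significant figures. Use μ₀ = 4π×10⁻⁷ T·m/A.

Each loop contributes B = μ₀IR²/[2(R²+z²)^(3/2)] on the axis, with z measured from that loop.
Loop 1 (z = 0.0343 m): B₁ = 4.08×10⁻⁵ T. Loop 2 (z = 0.0343 m): B₂ = 4.08×10⁻⁵ T.
The fields add: B = B₁ + B₂ = 8.15×10⁻⁵ T.

B ≈ 81.5 μT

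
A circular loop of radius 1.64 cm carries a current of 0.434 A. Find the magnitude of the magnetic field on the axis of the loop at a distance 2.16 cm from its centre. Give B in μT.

B ≈ 3.68 μT

On the axis of a circular loop, B = μ₀IR² / [2(R²+z²)^(3/2)].
R² + z² = (0.0164)² + (0.0216)² = 0.0007355 m², and (R²+z²)^(3/2) = 1.99×10⁻⁵ m³.
B = (4π×10⁻⁷ × 0.434 × 0.000269) / (2 × 1.99×10⁻⁵) = 3.68×10⁻⁶ T.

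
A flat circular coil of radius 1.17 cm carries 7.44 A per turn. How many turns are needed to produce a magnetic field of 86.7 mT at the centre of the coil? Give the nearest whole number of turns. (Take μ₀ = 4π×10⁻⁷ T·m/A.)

N = 217

For an N-turn coil, B = Nμ₀I/(2R). A single turn gives B₁ = 4.00×10⁻⁴ T with R = 0.0117 m.
N = B/B₁ = 8.67×10⁻² / 4.00×10⁻⁴ = 217.00.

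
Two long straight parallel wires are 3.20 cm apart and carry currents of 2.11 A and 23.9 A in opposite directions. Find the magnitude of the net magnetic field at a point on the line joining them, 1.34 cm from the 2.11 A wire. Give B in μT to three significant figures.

B ≈ 288 μT

Each long wire gives B = μ₀I/(2πd). Distances are d₁ = 0.0134 m and d₂ = 0.0186 m.
B₁ = 3.15×10⁻⁵ T, B₂ = 2.57×10⁻⁴ T.
Between antiparallel currents both contributions point the same way, so they add. B = B₁ + B₂ = 3.15×10⁻⁵ + 2.57×10⁻⁴ = 2.88×10⁻⁴ T.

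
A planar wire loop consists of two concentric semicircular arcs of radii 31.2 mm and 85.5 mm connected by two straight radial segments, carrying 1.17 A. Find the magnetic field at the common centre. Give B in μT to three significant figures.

B ≈ 7.48 μT

The radial connectors point toward the centre, so dl × r̂ = 0 and they contribute nothing.
Each semicircle gives μ₀I/(4R): inner arc 1.18×10⁻⁵ T, outer arc 4.30×10⁻⁶ T.
The two arcs carry current in opposite angular senses, so their fields oppose: B = |1.18×10⁻⁵ − 4.30×10⁻⁶| = 7.48×10⁻⁶ T.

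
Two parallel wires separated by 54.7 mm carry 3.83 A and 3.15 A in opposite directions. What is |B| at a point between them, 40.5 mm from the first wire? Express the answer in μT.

Each long wire gives B = μ₀I/(2πd). Distances are d₁ = 0.0405 m and d₂ = 0.0142 m.
B₁ = 1.89×10⁻⁵ T, B₂ = 4.44×10⁻⁵ T.
Between antiparallel currents both contributions point the same way, so they add. B = B₁ + B₂ = 1.89×10⁻⁵ + 4.44×10⁻⁵ = 6.33×10⁻⁵ T.

B ≈ 63.3 μT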